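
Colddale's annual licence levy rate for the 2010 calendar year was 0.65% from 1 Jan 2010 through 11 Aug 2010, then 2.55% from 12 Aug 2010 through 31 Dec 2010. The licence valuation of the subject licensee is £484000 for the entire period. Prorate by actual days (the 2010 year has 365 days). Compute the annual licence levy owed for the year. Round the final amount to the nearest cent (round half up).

1 Jan – 11 Aug 2010: 223 days at 0.65% → £484000 × 0.65% × 223/365 = £1922.0767
12 Aug – 31 Dec 2010: 142 days at 2.55% → £484000 × 2.55% × 142/365 = £4801.5452
Total = £6723.6219

£6723.62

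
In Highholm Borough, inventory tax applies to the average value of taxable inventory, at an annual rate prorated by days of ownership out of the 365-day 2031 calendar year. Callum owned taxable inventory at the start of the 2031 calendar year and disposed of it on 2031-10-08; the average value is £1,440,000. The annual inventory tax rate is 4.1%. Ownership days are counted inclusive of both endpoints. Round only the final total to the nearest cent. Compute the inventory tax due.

Days held (2031-01-01 to 2031-10-08): 281 out of 365
Tax = £1,440,000 × 4.1% × 281/365 = £45,452.7123

£45,452.71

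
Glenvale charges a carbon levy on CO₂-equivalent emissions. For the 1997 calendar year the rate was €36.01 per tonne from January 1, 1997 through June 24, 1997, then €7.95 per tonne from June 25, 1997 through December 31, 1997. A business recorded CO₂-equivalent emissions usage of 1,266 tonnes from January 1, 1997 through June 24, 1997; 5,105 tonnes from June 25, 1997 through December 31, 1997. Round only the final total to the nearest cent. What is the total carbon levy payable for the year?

January 1 – June 24, 1997: 1,266 tonnes at €36.01/tonne → €45,588.66
June 25 – December 31, 1997: 5,105 tonnes at €7.95/tonne → €40,584.75

€86,173.41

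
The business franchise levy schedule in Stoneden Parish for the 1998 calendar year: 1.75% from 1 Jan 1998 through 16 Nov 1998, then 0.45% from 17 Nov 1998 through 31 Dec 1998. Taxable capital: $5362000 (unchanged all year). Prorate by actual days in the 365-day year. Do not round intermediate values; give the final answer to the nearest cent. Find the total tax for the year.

1 Jan – 16 Nov 1998: 320 days at 1.75% → $5362000 × 1.75% × 320/365 = $82266.3014
17 Nov – 31 Dec 1998: 45 days at 0.45% → $5362000 × 0.45% × 45/365 = $2974.8082
Total = $85241.1096

$85241.11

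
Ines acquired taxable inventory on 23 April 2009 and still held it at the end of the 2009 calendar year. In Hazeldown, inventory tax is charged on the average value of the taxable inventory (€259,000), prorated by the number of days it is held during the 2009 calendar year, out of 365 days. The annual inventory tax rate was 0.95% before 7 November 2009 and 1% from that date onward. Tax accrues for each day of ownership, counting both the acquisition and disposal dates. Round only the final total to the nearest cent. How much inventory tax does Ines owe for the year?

23 April – 6 November 2009: 198 days at 0.95% → €259,000 × 0.95% × 198/365 = €1,334.7370
7 November – 31 December 2009: 55 days at 1% → €259,000 × 1% × 55/365 = €390.2740
Total = €1,725.0110

€1,725.01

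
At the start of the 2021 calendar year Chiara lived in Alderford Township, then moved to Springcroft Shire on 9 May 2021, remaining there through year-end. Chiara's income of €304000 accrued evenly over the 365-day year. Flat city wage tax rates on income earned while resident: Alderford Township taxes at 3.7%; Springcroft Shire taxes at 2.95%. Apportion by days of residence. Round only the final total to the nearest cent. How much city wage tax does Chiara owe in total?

Alderford Township, 1 January – 8 May 2021: 128 days → €304000 × 3.7% × 128/365 = €3944.5041
Springcroft Shire, 9 May – 31 December 2021: 237 days → €304000 × 2.95% × 237/365 = €5823.0575
Total = €9767.5616

€9767.56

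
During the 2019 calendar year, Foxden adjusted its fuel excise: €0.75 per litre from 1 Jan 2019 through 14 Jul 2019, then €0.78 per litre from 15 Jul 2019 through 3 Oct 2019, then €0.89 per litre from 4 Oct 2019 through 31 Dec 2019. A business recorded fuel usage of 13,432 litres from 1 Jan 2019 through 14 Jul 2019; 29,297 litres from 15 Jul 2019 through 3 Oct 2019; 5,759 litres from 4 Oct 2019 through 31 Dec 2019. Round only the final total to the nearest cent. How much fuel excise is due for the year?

€38,051.17

1 Jan – 14 Jul 2019: 13,432 litres at €0.75/litre → €10,074.00
15 Jul – 3 Oct 2019: 29,297 litres at €0.78/litre → €22,851.66
4 Oct – 31 Dec 2019: 5,759 litres at €0.89/litre → €5,125.51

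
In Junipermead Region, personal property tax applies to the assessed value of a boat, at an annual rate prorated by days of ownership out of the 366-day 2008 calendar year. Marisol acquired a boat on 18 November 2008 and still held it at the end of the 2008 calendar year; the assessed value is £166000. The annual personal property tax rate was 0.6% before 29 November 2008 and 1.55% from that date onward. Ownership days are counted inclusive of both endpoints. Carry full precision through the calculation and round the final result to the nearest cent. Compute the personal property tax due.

18 November – 28 November 2008: 11 days at 0.6% → £166000 × 0.6% × 11/366 = £29.9344
29 November – 31 December 2008: 33 days at 1.55% → £166000 × 1.55% × 33/366 = £231.9918
Total = £261.9262

£261.93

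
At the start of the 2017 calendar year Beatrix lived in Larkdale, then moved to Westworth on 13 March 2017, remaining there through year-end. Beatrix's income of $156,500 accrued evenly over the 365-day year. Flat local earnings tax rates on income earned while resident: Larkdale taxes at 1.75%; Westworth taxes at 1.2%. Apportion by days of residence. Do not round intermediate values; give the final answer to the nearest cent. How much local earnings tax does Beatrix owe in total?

$2,045.43

Larkdale, 1 January – 12 March 2017: 71 days → $156,500 × 1.75% × 71/365 = $532.7432
Westworth, 13 March – 31 December 2017: 294 days → $156,500 × 1.2% × 294/365 = $1,512.6904
Total = $2,045.4336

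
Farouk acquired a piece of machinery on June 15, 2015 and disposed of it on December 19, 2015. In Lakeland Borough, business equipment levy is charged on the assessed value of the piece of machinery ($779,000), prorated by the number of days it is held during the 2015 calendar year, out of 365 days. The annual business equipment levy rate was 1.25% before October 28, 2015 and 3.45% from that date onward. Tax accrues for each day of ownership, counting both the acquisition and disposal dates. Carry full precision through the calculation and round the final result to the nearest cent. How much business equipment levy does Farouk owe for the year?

June 15 – October 27, 2015: 135 days at 1.25% → $779,000 × 1.25% × 135/365 = $3,601.5411
October 28 – December 19, 2015: 53 days at 3.45% → $779,000 × 3.45% × 53/365 = $3,902.4699
Total = $7,504.0110

$7,504.01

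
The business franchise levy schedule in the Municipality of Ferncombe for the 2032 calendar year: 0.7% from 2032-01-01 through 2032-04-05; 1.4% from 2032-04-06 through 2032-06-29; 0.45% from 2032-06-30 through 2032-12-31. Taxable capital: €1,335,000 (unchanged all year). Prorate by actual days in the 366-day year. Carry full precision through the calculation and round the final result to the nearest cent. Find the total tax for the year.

2032-01-01 to 2032-04-05: 96 days at 0.7% → €1,335,000 × 0.7% × 96/366 = €2,451.1475
2032-04-06 to 2032-06-29: 85 days at 1.4% → €1,335,000 × 1.4% × 85/366 = €4,340.5738
2032-06-30 to 2032-12-31: 185 days at 0.45% → €1,335,000 × 0.45% × 185/366 = €3,036.5779
Total = €9,828.2992

€9,828.30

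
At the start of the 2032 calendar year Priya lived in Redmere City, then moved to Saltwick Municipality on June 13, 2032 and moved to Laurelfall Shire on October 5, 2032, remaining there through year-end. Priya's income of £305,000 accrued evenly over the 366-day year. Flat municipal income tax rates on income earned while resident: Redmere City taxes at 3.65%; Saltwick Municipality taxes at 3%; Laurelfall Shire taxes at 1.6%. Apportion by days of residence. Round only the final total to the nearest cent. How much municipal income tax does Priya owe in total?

£9,011.67

Redmere City, January 1 – June 12, 2032: 164 days → £305,000 × 3.65% × 164/366 = £4,988.3333
Saltwick Municipality, June 13 – October 4, 2032: 114 days → £305,000 × 3% × 114/366 = £2,850.0000
Laurelfall Shire, October 5 – December 31, 2032: 88 days → £305,000 × 1.6% × 88/366 = £1,173.3333
Total = £9,011.6667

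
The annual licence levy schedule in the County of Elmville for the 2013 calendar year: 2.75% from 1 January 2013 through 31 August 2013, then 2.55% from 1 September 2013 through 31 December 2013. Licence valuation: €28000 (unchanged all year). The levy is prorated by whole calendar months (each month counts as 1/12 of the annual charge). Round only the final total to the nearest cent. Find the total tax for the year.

€751.33

1 January – 31 August 2013: 8 months at 2.75% → €28000 × 2.75% × 8/12 = €513.3333
1 September – 31 December 2013: 4 months at 2.55% → €28000 × 2.55% × 4/12 = €238.0000
Total = €751.3333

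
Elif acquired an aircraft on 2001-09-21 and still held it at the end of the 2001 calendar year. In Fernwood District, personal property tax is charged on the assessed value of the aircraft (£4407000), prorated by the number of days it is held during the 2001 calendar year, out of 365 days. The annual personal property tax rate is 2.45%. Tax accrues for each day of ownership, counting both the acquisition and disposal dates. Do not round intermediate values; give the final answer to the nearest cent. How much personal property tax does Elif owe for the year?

£30172.86

Days held (2001-09-21 to 2001-12-31): 102 out of 365
Tax = £4407000 × 2.45% × 102/365 = £30172.8575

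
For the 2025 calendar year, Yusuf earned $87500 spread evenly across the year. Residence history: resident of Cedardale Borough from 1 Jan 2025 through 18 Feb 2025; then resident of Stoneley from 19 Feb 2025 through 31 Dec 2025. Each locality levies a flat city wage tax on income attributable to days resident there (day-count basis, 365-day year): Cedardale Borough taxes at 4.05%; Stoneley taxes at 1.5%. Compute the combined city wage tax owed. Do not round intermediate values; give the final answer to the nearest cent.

$1612.04

Cedardale Borough, 1 Jan – 18 Feb 2025: 49 days → $87500 × 4.05% × 49/365 = $475.7363
Stoneley, 19 Feb – 31 Dec 2025: 316 days → $87500 × 1.5% × 316/365 = $1136.3014
Total = $1612.0377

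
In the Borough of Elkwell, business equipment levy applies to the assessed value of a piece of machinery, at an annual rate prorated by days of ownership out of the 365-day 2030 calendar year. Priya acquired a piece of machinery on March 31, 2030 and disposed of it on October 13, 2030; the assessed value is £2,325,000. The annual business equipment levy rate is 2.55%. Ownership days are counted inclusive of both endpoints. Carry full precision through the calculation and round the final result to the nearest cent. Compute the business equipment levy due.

£31,999.01

Days held (March 31 – October 13, 2030): 197 out of 365
Tax = £2,325,000 × 2.55% × 197/365 = £31,999.0068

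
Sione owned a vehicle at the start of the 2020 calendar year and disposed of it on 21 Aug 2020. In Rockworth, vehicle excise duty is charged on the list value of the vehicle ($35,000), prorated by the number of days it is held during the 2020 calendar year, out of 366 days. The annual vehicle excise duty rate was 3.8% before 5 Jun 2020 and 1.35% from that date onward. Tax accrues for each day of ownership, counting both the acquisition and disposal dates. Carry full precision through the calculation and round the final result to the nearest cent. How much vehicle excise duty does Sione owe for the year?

$667.58

1 Jan – 4 Jun 2020: 156 days at 3.8% → $35,000 × 3.8% × 156/366 = $566.8852
5 Jun – 21 Aug 2020: 78 days at 1.35% → $35,000 × 1.35% × 78/366 = $100.6967
Total = $667.5820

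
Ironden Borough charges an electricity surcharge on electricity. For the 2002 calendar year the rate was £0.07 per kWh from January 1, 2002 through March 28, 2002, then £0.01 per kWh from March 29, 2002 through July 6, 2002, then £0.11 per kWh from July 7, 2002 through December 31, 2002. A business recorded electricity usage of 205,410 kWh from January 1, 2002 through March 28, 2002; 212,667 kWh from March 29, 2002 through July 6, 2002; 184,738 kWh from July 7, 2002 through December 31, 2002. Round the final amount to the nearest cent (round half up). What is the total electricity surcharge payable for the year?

£36,826.55

January 1 – March 28, 2002: 205,410 kWh at £0.07/kWh → £14,378.70
March 29 – July 6, 2002: 212,667 kWh at £0.01/kWh → £2,126.67
July 7 – December 31, 2002: 184,738 kWh at £0.11/kWh → £20,321.18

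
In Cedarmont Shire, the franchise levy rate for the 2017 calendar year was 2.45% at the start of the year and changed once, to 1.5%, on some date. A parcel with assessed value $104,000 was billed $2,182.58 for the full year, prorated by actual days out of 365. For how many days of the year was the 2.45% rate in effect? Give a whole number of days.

230 days

Let d = days at the first rate; then 365 − d days at the second rate.
$104,000 × [2.45%·d + 1.5%·(365−d)] / 365 = $2,182.58
Solving gives d = 230, so the new rate took effect on August 19, 2017.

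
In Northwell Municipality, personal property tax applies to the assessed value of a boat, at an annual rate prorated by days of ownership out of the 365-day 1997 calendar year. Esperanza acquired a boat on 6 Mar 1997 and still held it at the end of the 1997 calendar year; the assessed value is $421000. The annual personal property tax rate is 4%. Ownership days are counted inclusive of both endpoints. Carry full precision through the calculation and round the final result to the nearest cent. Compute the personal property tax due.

$13887.23

Days held (6 Mar – 31 Dec 1997): 301 out of 365
Tax = $421000 × 4% × 301/365 = $13887.2329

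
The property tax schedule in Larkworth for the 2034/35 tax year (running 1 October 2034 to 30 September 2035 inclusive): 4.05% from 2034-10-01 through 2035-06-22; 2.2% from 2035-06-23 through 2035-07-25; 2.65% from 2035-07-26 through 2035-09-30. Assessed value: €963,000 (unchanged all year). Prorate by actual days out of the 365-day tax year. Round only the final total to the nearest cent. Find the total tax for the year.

€34,916.01

2034-10-01 to 2035-06-22: 265 days at 4.05% → €963,000 × 4.05% × 265/365 = €28,316.1575
2035-06-23 to 2035-07-25: 33 days at 2.2% → €963,000 × 2.2% × 33/365 = €1,915.4466
2035-07-26 to 2035-09-30: 67 days at 2.65% → €963,000 × 2.65% × 67/365 = €4,684.4014
Total = €34,916.0055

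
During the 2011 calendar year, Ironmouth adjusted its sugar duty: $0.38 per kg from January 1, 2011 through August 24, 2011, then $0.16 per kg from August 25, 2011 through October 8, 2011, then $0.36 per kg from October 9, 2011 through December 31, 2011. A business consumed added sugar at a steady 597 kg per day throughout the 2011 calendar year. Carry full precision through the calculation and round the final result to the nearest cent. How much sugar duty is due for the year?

$75890.64

January 1 – August 24, 2011: 236 days × 597 kg/day = 140,892 kg at $0.38/kg → $53538.96
August 25 – October 8, 2011: 45 days × 597 kg/day = 26,865 kg at $0.16/kg → $4298.40
October 9 – December 31, 2011: 84 days × 597 kg/day = 50,148 kg at $0.36/kg → $18053.28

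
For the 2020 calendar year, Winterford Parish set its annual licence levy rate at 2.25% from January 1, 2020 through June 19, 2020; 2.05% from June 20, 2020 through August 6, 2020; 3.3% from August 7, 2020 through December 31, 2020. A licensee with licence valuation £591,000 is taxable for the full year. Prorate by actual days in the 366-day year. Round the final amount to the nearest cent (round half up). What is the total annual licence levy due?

January 1 – June 19, 2020: 171 days at 2.25% → £591,000 × 2.25% × 171/366 = £6,212.7664
June 20 – August 6, 2020: 48 days at 2.05% → £591,000 × 2.05% × 48/366 = £1,588.9180
August 7 – December 31, 2020: 147 days at 3.3% → £591,000 × 3.3% × 147/366 = £7,833.1721
Total = £15,634.8566

£15,634.86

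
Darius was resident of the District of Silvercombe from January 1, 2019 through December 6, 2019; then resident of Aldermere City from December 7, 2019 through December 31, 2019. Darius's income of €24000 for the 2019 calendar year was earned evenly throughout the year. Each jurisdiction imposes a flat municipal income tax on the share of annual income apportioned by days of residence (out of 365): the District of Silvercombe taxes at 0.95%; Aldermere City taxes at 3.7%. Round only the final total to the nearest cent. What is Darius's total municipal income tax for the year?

The District of Silvercombe, January 1 – December 6, 2019: 340 days → €24000 × 0.95% × 340/365 = €212.3836
Aldermere City, December 7 – December 31, 2019: 25 days → €24000 × 3.7% × 25/365 = €60.8219
Total = €273.2055

€273.21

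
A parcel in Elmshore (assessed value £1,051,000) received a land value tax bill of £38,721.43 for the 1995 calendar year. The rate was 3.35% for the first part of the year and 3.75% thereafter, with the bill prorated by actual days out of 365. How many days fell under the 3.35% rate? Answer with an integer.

Let d = days at the first rate; then 365 − d days at the second rate.
£1,051,000 × [3.35%·d + 3.75%·(365−d)] / 365 = £38,721.43
Solving gives d = 60, so the new rate took effect on March 2, 1995.

60 days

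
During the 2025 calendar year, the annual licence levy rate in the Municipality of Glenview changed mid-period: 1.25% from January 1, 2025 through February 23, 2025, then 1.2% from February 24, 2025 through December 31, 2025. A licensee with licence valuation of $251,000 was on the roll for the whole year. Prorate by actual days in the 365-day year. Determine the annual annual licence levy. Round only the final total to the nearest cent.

January 1 – February 23, 2025: 54 days at 1.25% → $251,000 × 1.25% × 54/365 = $464.1781
February 24 – December 31, 2025: 311 days at 1.2% → $251,000 × 1.2% × 311/365 = $2,566.3890
Total = $3,030.5671

$3,030.57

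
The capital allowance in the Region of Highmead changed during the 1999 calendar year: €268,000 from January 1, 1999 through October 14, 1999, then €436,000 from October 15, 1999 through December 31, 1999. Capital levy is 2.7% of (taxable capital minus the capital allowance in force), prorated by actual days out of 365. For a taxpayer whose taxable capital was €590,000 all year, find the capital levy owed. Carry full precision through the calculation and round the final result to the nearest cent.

€7,724.66

January 1 – October 14, 1999: 287 days, exemption €268,000 → (€590,000 − €268,000) × 2.7% × 287/365 = €6,836.1041
October 15 – December 31, 1999: 78 days, exemption €436,000 → (€590,000 − €436,000) × 2.7% × 78/365 = €888.5589
Total = €7,724.6630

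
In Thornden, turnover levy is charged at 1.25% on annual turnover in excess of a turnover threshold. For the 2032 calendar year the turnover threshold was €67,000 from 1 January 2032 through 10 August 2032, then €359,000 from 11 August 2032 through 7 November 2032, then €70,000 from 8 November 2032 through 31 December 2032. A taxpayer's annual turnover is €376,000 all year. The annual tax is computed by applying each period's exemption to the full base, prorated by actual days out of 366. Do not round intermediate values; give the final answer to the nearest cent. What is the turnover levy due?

1 January – 10 August 2032: 223 days, exemption €67,000 → (€376,000 − €67,000) × 1.25% × 223/366 = €2,353.3811
11 August – 7 November 2032: 89 days, exemption €359,000 → (€376,000 − €359,000) × 1.25% × 89/366 = €51.6735
8 November – 31 December 2032: 54 days, exemption €70,000 → (€376,000 − €70,000) × 1.25% × 54/366 = €564.3443
Total = €2,969.3989

€2,969.40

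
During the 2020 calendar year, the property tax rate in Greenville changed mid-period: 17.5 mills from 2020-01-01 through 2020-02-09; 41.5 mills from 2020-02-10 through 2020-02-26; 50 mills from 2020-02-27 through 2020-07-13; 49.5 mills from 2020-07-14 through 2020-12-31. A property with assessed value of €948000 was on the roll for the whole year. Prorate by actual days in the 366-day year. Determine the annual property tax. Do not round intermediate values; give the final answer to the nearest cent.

2020-01-01 to 2020-02-09: 40 days at 17.5 mills → €948000 × 1.75% × 40/366 = €1813.1148
2020-02-10 to 2020-02-26: 17 days at 41.5 mills → €948000 × 4.15% × 17/366 = €1827.3607
2020-02-27 to 2020-07-13: 138 days at 50 mills → €948000 × 5% × 138/366 = €17872.1311
2020-07-14 to 2020-12-31: 171 days at 49.5 mills → €948000 × 4.95% × 171/366 = €21924.4426
Total = €43437.0492

€43437.05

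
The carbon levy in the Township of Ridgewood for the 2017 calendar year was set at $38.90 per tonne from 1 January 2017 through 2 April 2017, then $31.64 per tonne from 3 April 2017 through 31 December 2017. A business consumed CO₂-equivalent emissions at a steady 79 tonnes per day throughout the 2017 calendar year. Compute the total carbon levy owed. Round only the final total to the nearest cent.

$965,105.08

1 January – 2 April 2017: 92 days × 79 tonnes/day = 7,268 tonnes at $38.90/tonne → $282,725.20
3 April – 31 December 2017: 273 days × 79 tonnes/day = 21,567 tonnes at $31.64/tonne → $682,379.88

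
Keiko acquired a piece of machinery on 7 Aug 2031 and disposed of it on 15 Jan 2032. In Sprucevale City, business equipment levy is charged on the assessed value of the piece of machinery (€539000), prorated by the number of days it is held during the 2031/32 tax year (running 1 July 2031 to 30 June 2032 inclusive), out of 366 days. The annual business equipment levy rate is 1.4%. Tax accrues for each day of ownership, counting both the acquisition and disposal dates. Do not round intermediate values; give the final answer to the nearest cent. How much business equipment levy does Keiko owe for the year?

€3340.03

Days held (7 Aug 2031 – 15 Jan 2032): 162 out of 366
Tax = €539000 × 1.4% × 162/366 = €3340.0328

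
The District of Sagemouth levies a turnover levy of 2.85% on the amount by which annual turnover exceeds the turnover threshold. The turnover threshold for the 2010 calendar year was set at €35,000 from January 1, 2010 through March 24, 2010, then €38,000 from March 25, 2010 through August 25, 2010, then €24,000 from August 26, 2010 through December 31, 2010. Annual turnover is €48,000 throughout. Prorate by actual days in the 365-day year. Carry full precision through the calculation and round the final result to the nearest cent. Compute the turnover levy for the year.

January 1 – March 24, 2010: 83 days, exemption €35,000 → (€48,000 − €35,000) × 2.85% × 83/365 = €84.2507
March 25 – August 25, 2010: 154 days, exemption €38,000 → (€48,000 − €38,000) × 2.85% × 154/365 = €120.2466
August 26 – December 31, 2010: 128 days, exemption €24,000 → (€48,000 − €24,000) × 2.85% × 128/365 = €239.8685
Total = €444.3658

€444.37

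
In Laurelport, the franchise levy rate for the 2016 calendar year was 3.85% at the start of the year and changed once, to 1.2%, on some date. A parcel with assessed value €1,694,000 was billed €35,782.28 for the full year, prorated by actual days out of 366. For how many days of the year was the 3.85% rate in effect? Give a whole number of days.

Let d = days at the first rate; then 366 − d days at the second rate.
€1,694,000 × [3.85%·d + 1.2%·(366−d)] / 366 = €35,782.28
Solving gives d = 126, so the new rate took effect on 6 May 2016.

126 days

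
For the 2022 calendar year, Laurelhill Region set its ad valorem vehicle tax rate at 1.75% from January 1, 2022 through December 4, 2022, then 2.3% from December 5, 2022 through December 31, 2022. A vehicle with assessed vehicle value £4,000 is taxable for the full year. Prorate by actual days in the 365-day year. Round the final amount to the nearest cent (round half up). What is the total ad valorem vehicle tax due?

£71.63

January 1 – December 4, 2022: 338 days at 1.75% → £4,000 × 1.75% × 338/365 = £64.8219
December 5 – December 31, 2022: 27 days at 2.3% → £4,000 × 2.3% × 27/365 = £6.8055
Total = £71.6274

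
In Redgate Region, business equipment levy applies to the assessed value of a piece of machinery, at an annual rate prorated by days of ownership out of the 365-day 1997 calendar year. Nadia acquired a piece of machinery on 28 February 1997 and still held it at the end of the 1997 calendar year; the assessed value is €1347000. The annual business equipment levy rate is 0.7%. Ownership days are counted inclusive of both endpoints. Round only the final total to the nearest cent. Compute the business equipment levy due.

€7930.69

Days held (28 February – 31 December 1997): 307 out of 365
Tax = €1347000 × 0.7% × 307/365 = €7930.6932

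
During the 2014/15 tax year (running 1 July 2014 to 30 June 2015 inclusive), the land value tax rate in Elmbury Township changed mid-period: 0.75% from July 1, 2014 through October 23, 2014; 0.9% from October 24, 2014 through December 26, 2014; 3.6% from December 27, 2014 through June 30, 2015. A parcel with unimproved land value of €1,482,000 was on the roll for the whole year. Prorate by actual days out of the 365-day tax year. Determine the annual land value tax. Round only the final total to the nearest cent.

€33,028.30

July 1 – October 23, 2014: 115 days at 0.75% → €1,482,000 × 0.75% × 115/365 = €3,501.9863
October 24 – December 26, 2014: 64 days at 0.9% → €1,482,000 × 0.9% × 64/365 = €2,338.7178
December 27, 2014 – June 30, 2015: 186 days at 3.6% → €1,482,000 × 3.6% × 186/365 = €27,187.5945
Total = €33,028.2986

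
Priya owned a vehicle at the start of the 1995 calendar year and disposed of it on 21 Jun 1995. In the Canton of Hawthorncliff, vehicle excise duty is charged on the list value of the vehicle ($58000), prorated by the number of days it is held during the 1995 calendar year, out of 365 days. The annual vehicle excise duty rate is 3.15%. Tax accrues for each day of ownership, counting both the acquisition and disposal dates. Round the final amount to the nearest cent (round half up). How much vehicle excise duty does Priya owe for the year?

Days held (1 Jan – 21 Jun 1995): 172 out of 365
Tax = $58000 × 3.15% × 172/365 = $860.9425

$860.94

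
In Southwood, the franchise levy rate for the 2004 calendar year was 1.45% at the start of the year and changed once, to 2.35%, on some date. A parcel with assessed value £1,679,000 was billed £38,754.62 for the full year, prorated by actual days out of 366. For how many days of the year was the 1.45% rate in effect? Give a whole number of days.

Let d = days at the first rate; then 366 − d days at the second rate.
£1,679,000 × [1.45%·d + 2.35%·(366−d)] / 366 = £38,754.62
Solving gives d = 17, so the new rate took effect on 18 Jan 2004.

17 days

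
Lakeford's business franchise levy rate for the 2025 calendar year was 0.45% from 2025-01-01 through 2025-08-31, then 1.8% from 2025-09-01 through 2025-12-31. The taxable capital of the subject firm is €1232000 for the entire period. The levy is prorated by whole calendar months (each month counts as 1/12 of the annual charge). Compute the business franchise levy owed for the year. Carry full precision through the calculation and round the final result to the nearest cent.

€11088.00

2025-01-01 to 2025-08-31: 8 months at 0.45% → €1232000 × 0.45% × 8/12 = €3696.0000
2025-09-01 to 2025-12-31: 4 months at 1.8% → €1232000 × 1.8% × 4/12 = €7392.0000
Total = €11088.0000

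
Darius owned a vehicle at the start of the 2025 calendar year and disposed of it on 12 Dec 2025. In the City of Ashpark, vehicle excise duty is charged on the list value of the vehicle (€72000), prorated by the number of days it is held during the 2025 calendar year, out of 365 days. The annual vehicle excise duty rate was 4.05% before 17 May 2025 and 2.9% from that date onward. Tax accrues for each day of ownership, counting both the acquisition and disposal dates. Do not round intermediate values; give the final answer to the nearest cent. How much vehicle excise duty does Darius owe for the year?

€2287.82

1 Jan – 16 May 2025: 136 days at 4.05% → €72000 × 4.05% × 136/365 = €1086.5096
17 May – 12 Dec 2025: 210 days at 2.9% → €72000 × 2.9% × 210/365 = €1201.3151
Total = €2287.8247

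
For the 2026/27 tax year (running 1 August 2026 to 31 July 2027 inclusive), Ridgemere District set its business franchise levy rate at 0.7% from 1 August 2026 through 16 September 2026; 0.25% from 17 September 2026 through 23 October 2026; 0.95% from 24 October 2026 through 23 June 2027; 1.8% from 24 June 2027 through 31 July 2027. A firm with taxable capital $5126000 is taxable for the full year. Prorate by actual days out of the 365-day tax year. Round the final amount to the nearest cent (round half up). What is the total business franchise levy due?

1 August – 16 September 2026: 47 days at 0.7% → $5126000 × 0.7% × 47/365 = $4620.4219
17 September – 23 October 2026: 37 days at 0.25% → $5126000 × 0.25% × 37/365 = $1299.0548
24 October 2026 – 23 June 2027: 243 days at 0.95% → $5126000 × 0.95% × 243/365 = $32420.1945
24 June – 31 July 2027: 38 days at 1.8% → $5126000 × 1.8% × 38/365 = $9605.9836
Total = $47945.6548

$47945.65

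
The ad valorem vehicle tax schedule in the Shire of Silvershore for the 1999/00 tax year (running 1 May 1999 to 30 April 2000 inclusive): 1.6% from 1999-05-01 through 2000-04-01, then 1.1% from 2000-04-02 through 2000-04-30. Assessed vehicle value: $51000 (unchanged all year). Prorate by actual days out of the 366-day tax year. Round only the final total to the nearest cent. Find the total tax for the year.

$795.80

1999-05-01 to 2000-04-01: 337 days at 1.6% → $51000 × 1.6% × 337/366 = $751.3443
2000-04-02 to 2000-04-30: 29 days at 1.1% → $51000 × 1.1% × 29/366 = $44.4508
Total = $795.7951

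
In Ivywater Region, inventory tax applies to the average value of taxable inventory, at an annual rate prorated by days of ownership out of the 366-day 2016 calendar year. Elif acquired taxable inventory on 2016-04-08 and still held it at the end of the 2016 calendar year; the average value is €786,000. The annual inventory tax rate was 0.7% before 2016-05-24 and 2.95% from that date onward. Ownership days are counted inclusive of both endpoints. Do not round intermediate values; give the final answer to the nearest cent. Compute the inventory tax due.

2016-04-08 to 2016-05-23: 46 days at 0.7% → €786,000 × 0.7% × 46/366 = €691.5082
2016-05-24 to 2016-12-31: 222 days at 2.95% → €786,000 × 2.95% × 222/366 = €14,064.2459
Total = €14,755.7541

€14,755.75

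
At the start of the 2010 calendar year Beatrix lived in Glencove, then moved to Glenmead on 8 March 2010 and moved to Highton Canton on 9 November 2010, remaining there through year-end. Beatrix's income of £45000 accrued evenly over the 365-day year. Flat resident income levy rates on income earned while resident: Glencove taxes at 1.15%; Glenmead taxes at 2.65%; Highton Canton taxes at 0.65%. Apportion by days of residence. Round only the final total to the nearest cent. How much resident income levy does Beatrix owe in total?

£939.76

Glencove, 1 January – 7 March 2010: 66 days → £45000 × 1.15% × 66/365 = £93.5753
Glenmead, 8 March – 8 November 2010: 246 days → £45000 × 2.65% × 246/365 = £803.7123
Highton Canton, 9 November – 31 December 2010: 53 days → £45000 × 0.65% × 53/365 = £42.4726
Total = £939.7603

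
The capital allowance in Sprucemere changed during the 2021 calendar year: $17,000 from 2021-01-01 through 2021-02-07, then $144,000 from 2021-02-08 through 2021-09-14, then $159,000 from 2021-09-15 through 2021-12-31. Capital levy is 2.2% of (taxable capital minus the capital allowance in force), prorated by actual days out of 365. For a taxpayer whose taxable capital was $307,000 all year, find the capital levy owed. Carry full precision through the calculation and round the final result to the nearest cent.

2021-01-01 to 2021-02-07: 38 days, exemption $17,000 → ($307,000 − $17,000) × 2.2% × 38/365 = $664.2192
2021-02-08 to 2021-09-14: 219 days, exemption $144,000 → ($307,000 − $144,000) × 2.2% × 219/365 = $2,151.6000
2021-09-15 to 2021-12-31: 108 days, exemption $159,000 → ($307,000 − $159,000) × 2.2% × 108/365 = $963.4192
Total = $3,779.2384

$3,779.24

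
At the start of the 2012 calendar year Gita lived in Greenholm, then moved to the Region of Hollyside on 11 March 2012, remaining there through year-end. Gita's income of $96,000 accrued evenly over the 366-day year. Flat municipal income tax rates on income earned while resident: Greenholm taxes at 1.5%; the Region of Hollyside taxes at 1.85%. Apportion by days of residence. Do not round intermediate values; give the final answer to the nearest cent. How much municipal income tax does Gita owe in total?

Greenholm, 1 January – 10 March 2012: 70 days → $96,000 × 1.5% × 70/366 = $275.4098
The Region of Hollyside, 11 March – 31 December 2012: 296 days → $96,000 × 1.85% × 296/366 = $1,436.3279
Total = $1,711.7377

$1,711.74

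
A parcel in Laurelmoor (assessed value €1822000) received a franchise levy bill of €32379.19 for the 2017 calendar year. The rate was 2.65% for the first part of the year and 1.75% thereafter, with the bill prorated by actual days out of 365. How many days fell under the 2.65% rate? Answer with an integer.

Let d = days at the first rate; then 365 − d days at the second rate.
€1822000 × [2.65%·d + 1.75%·(365−d)] / 365 = €32379.19
Solving gives d = 11, so the new rate took effect on 12 January 2017.

11 days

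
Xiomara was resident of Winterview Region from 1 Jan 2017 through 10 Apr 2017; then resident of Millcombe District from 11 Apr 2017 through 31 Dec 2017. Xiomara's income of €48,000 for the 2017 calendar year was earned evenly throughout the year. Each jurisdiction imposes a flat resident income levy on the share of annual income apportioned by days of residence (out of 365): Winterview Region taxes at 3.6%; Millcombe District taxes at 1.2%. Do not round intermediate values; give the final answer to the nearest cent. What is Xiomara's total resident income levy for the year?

€891.62

Winterview Region, 1 Jan – 10 Apr 2017: 100 days → €48,000 × 3.6% × 100/365 = €473.4247
Millcombe District, 11 Apr – 31 Dec 2017: 265 days → €48,000 × 1.2% × 265/365 = €418.1918
Total = €891.6164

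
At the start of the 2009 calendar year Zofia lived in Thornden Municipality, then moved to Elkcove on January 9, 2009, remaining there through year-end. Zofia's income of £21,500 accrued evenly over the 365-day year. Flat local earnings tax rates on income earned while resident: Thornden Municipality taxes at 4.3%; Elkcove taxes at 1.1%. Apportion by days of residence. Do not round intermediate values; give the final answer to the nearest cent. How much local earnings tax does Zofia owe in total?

£251.58

Thornden Municipality, January 1 – January 8, 2009: 8 days → £21,500 × 4.3% × 8/365 = £20.2630
Elkcove, January 9 – December 31, 2009: 357 days → £21,500 × 1.1% × 357/365 = £231.3164
Total = £251.5795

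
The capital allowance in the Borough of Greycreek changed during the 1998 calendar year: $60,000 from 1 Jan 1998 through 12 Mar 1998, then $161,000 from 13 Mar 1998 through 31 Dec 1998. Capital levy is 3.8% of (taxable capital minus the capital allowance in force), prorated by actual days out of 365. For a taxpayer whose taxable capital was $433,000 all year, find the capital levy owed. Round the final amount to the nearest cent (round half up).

1 Jan – 12 Mar 1998: 71 days, exemption $60,000 → ($433,000 − $60,000) × 3.8% × 71/365 = $2,757.1342
13 Mar – 31 Dec 1998: 294 days, exemption $161,000 → ($433,000 − $161,000) × 3.8% × 294/365 = $8,325.4356
Total = $11,082.5699

$11,082.57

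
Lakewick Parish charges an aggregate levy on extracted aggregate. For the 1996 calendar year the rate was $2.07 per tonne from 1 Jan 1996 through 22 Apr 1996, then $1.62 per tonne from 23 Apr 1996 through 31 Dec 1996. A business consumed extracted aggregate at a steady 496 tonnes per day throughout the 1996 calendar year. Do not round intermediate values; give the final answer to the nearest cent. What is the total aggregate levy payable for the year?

1 Jan – 22 Apr 1996: 113 days × 496 tonnes/day = 56,048 tonnes at $2.07/tonne → $116019.36
23 Apr – 31 Dec 1996: 253 days × 496 tonnes/day = 125,488 tonnes at $1.62/tonne → $203290.56

$319309.92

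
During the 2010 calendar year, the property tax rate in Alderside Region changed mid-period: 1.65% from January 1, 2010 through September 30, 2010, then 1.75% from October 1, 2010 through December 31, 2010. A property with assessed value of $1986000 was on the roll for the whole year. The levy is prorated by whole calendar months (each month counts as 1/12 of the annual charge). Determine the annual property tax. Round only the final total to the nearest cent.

January 1 – September 30, 2010: 9 months at 1.65% → $1986000 × 1.65% × 9/12 = $24576.7500
October 1 – December 31, 2010: 3 months at 1.75% → $1986000 × 1.75% × 3/12 = $8688.7500
Total = $33265.5000

$33265.50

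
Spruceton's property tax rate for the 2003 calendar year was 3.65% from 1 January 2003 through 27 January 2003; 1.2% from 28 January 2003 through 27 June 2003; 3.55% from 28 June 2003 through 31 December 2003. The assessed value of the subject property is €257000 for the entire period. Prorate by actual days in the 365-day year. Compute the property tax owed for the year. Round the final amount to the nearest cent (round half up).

1 January – 27 January 2003: 27 days at 3.65% → €257000 × 3.65% × 27/365 = €693.9000
28 January – 27 June 2003: 151 days at 1.2% → €257000 × 1.2% × 151/365 = €1275.8466
28 June – 31 December 2003: 187 days at 3.55% → €257000 × 3.55% × 187/365 = €4674.2315
Total = €6643.9781

€6643.98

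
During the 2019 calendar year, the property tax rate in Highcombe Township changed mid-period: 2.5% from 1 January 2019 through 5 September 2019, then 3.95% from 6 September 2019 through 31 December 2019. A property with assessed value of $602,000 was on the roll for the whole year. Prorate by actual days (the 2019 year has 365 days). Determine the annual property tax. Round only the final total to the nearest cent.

$17,848.06

1 January – 5 September 2019: 248 days at 2.5% → $602,000 × 2.5% × 248/365 = $10,225.7534
6 September – 31 December 2019: 117 days at 3.95% → $602,000 × 3.95% × 117/365 = $7,622.3096
Total = $17,848.0630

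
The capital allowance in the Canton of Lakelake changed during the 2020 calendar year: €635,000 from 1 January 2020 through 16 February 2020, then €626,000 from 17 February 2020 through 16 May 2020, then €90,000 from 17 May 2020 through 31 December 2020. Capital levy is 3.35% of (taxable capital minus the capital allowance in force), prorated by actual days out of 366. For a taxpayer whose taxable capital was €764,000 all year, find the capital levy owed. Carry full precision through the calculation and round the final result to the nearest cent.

1 January – 16 February 2020: 47 days, exemption €635,000 → (€764,000 − €635,000) × 3.35% × 47/366 = €554.9467
17 February – 16 May 2020: 90 days, exemption €626,000 → (€764,000 − €626,000) × 3.35% × 90/366 = €1,136.8033
17 May – 31 December 2020: 229 days, exemption €90,000 → (€764,000 − €90,000) × 3.35% × 229/366 = €14,127.2978
Total = €15,819.0478

€15,819.05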